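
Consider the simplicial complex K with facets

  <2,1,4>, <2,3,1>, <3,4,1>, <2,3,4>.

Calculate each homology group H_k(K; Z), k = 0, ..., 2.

H_0 ≅ Z,  H_1 = 0,  H_2 ≅ Z.

Take the total order 1 < 2 < 3 < 4 on the vertex set. Then K (dimension 2) consists of the simplices:

  0-simplices (4): [1], [2], [3], [4]
  1-simplices (6): [1,2], [1,3], [1,4], [2,3], [2,4], [3,4]
  2-simplices (4): [1,2,3], [1,2,4], [1,3,4], [2,3,4]

so the chain groups are C_0 ≅ Z^4, C_1 ≅ Z^6, C_2 ≅ Z^4.

∂_1: C_1 → C_0 sends each edge [p,q] (with p < q) to q − p. For instance
  ∂[1,2] = [2] − [1].
The 4×6 boundary matrix has rank 3 and Smith normal form diag(1,1,1).

Boundary ∂_2: C_2 → C_1 maps a triangle to the signed sum of its edges. For instance
  ∂[2,3,4] = [3,4] − [2,4] + [2,3],
  ∂[1,2,4] = [2,4] − [1,4] + [1,2].
The resulting 6×4 matrix has rank 3, and its Smith normal form has invariant factors (1,1,1).

Reading off H_k = ker ∂_k / im ∂_{k+1}:

  H_0: rank C_0 − rank ∂_1 = 4 − 3 = 1, and the invariant factors of ∂_1 are all 1, so H_0 ≅ Z.
  H_1: rank ker ∂_1 − rank ∂_2 = (6 − 3) − 3 = 0, and the invariant factors of ∂_2 are all 1, so H_1 ≅ 0.
  H_2: rank ker ∂_2 − rank ∂_3 = (4 − 3) − 0 = 1, and there is no ∂_3, so H_2 ≅ Z.

As a check, the Euler characteristic is 4 − 6 + 4 = 2, which agrees with 1 − 0 + 1 = 2.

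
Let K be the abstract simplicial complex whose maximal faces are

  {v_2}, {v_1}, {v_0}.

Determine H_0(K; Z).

K has 3 vertices.
rank ∂_0 = 0, rank ∂_1 = 0 ⇒ b_0 = 3 − 0 − 0 = 3. So H_0 = Z^3.

H_0 ≅ Z^3.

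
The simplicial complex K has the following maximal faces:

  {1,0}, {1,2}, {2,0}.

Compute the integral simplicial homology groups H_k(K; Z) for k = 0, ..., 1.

Order the vertices as 0 < 1 < 2. Listing each simplex with vertices in this order, K has dimension 1 with simplices:

  0-simplices (3): [0], [1], [2]
  1-simplices (3): [0,1], [0,2], [1,2]

Hence C_0 ≅ Z^3, C_1 ≅ Z^3.

Boundary ∂_1: C_1 → C_0 maps an edge to its endpoints' difference, ∂[p,q] = q − p.
This gives a 3×3 integer matrix of rank 2; reducing to Smith normal form yields diagonal entries (1,1).

Reading off H_k = ker ∂_k / im ∂_{k+1}:

  H_0: rank C_0 − rank ∂_1 = 3 − 2 = 1, and the invariant factors of ∂_1 are all 1, so H_0 = Z.
  H_1: rank ker ∂_1 − rank ∂_2 = (3 − 2) − 0 = 1, and there is no ∂_2, so H_1 = Z.

H_0 ≅ Z,  H_1 ≅ Z.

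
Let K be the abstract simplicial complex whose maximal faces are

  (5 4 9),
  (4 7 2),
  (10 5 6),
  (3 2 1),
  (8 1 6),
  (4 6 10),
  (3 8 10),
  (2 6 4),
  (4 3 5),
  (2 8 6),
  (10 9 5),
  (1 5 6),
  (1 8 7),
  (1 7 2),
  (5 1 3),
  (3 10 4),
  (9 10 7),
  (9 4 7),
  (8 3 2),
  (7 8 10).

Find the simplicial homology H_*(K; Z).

We work with the vertex ordering 1 < 2 < 3 < 4 < 5 < 6 < 7 < 8 < 9 < 10. The simplices of K, each written with vertices in increasing order, are:

  0-simplices (10): [1], [2], [3], [4], [5], [6], [7], [8], [9], [10]
  1-simplices (30): (30 of them)
  2-simplices (20): (20 of them)

so the chain groups are C_0 ≅ Z^10, C_1 ≅ Z^30, C_2 ≅ Z^20.

The boundary map ∂_1: C_1 → C_0 maps an edge to its endpoints' difference, ∂[p,q] = q − p. For instance
  ∂[8,10] = [10] − [8].
The 10×30 boundary matrix has rank 9 and Smith normal form diag(1,1,1,1,1,1,1,1,1).

The boundary map ∂_2: C_2 → C_1 maps a triangle to the signed sum of its edges. For instance
  ∂[2,3,8] = [3,8] − [2,8] + [2,3],
  ∂[2,4,6] = [4,6] − [2,6] + [2,4].
The 30×20 boundary matrix has rank 20 and Smith normal form diag(1,1,1,1,1,1,1,1,1,1,1,1,1,1,1,1,1,1,1,2).

Now H_k = ker ∂_k / im ∂_{k+1}, so:

  H_0: rank C_0 − rank ∂_1 = 10 − 9 = 1, and the invariant factors of ∂_1 are all 1, so H_0 = Z.
  H_1: rank ker ∂_1 − rank ∂_2 = (30 − 9) − 20 = 1, and ∂_2 has invariant factor 2 > 1, so H_1 = Z ⊕ Z/2.
  H_2: rank ker ∂_2 − rank ∂_3 = (20 − 20) − 0 = 0, and there is no ∂_3, so H_2 = 0.

(K is a triangulation of the Klein bottle.)

H_0 = Z,  H_1 = Z ⊕ Z/2,  H_2 = 0.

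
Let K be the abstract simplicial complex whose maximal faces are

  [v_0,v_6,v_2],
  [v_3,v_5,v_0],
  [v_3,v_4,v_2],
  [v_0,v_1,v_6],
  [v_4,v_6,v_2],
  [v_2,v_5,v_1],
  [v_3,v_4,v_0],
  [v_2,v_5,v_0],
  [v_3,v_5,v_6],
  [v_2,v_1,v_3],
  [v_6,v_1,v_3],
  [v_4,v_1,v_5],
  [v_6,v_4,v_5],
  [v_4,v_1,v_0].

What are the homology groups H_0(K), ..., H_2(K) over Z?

H_0 ≅ Z,  H_1 ≅ Z^2,  H_2 ≅ Z.

Fix the vertex order v_0 < v_1 < v_2 < v_3 < v_4 < v_5 < v_6 and write every simplex with vertices in increasing order. Then dim K = 2 and the simplices of K are:

  0-simplices (7): [v_0], [v_1], [v_2], [v_3], [v_4], [v_5], [v_6]
  1-simplices (21): (21 of them)
  2-simplices (14): (14 of them)

Hence C_0 ≅ Z^7, C_1 ≅ Z^21, C_2 ≅ Z^14.

Boundary ∂_1: C_1 → C_0 is given by ∂[p,q] = [q] − [p].
This gives a 7×21 integer matrix of rank 6; reducing to Smith normal form yields diagonal entries (1,1,1,1,1,1).

The boundary map ∂_2: C_2 → C_1 sends each 2-simplex [p,q,r] to [q,r] − [p,r] + [p,q]. For instance
  ∂[v_4,v_5,v_6] = [v_5,v_6] − [v_4,v_6] + [v_4,v_5],
  ∂[v_1,v_2,v_3] = [v_2,v_3] − [v_1,v_3] + [v_1,v_2].
The 21×14 boundary matrix has rank 13 and Smith normal form diag(1,1,1,1,1,1,1,1,1,1,1,1,1).

Computing H_k = (kernel of ∂_k) / (image of ∂_{k+1}):

  H_0: rank C_0 − rank ∂_1 = 7 − 6 = 1, and the invariant factors of ∂_1 are all 1, so H_0 ≅ Z.
  H_1: rank ker ∂_1 − rank ∂_2 = (21 − 6) − 13 = 2, and the invariant factors of ∂_2 are all 1, so H_1 ≅ Z^2.
  H_2: rank ker ∂_2 − rank ∂_3 = (14 − 13) − 0 = 1, and there is no ∂_3, so H_2 ≅ Z.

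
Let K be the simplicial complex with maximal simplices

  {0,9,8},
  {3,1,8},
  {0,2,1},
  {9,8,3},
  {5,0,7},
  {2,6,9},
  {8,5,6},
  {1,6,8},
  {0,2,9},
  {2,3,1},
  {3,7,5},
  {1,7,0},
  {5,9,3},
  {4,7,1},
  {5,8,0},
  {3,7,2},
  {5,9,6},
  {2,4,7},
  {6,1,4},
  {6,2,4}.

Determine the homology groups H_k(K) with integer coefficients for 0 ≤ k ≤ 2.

Order the vertices as 0 < 1 < 2 < 3 < 4 < 5 < 6 < 7 < 8 < 9. Listing each simplex with vertices in this order, K has dimension 2 with simplices:

  0-simplices (10): [0], [1], [2], [3], [4], [5], [6], [7], [8], [9]
  1-simplices (30): (30 of them)
  2-simplices (20): (20 of them)

Hence C_0 ≅ Z^10, C_1 ≅ Z^30, C_2 ≅ Z^20.

The boundary map ∂_1: C_1 → C_0 sends each edge [p,q] (with p < q) to q − p.
This gives a 10×30 integer matrix of rank 9; reducing to Smith normal form yields diagonal entries (1,1,1,1,1,1,1,1,1).

The boundary map ∂_2: C_2 → C_1 maps a triangle to the signed sum of its edges. For instance
  ∂[0,1,7] = [1,7] − [0,7] + [0,1],
  ∂[3,5,9] = [5,9] − [3,9] + [3,5].
As a 30×20 matrix over Z this has rank 20, with invariant factors (1,1,1,1,1,1,1,1,1,1,1,1,1,1,1,1,1,1,1,2).

Computing H_k = (kernel of ∂_k) / (image of ∂_{k+1}):

  H_0: rank C_0 − rank ∂_1 = 10 − 9 = 1, and the invariant factors of ∂_1 are all 1, so H_0 = Z.
  H_1: rank ker ∂_1 − rank ∂_2 = (30 − 9) − 20 = 1, and ∂_2 has invariant factor 2 > 1, so H_1 = Z ⊕ Z/2Z.
  H_2: rank ker ∂_2 − rank ∂_3 = (20 − 20) − 0 = 0, and there is no ∂_3, so H_2 = 0.

H_0 ≅ Z,  H_1 ≅ Z ⊕ Z/2Z,  H_2 = 0.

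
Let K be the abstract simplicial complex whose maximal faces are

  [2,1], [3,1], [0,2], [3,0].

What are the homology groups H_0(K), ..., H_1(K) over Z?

H_0 ≅ Z,  H_1 ≅ Z.

Fix the vertex order 0 < 1 < 2 < 3 and write every simplex with vertices in increasing order. Then dim K = 1 and the simplices of K are:

  0-simplices (4): [0], [1], [2], [3]
  1-simplices (4): [0,2], [0,3], [1,2], [1,3]

giving chain groups C_0 ≅ Z^4, C_1 ≅ Z^4.

The boundary map ∂_1: C_1 → C_0 is given by ∂[p,q] = [q] − [p].
The 4×4 boundary matrix has rank 3 and Smith normal form diag(1,1,1).

From H_k ≅ ker(∂_k) / im(∂_{k+1}) we obtain:

  H_0: rank C_0 − rank ∂_1 = 4 − 3 = 1, and the invariant factors of ∂_1 are all 1, so H_0 = Z.
  H_1: rank ker ∂_1 − rank ∂_2 = (4 − 3) − 0 = 1, and there is no ∂_2, so H_1 = Z.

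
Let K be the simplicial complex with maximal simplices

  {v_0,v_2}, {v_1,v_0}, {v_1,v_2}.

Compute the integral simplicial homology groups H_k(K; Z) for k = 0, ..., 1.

H_0 = Z,  H_1 = Z.

We work with the vertex ordering v_0 < v_1 < v_2. The simplices of K, each written with vertices in increasing order, are:

  0-simplices (3): [v_0], [v_1], [v_2]
  1-simplices (3): [v_0,v_1], [v_0,v_2], [v_1,v_2]

giving chain groups C_0 ≅ Z^3, C_1 ≅ Z^3.

Boundary ∂_1: C_1 → C_0 sends each edge [p,q] (with p < q) to q − p.
This gives a 3×3 integer matrix of rank 2; reducing to Smith normal form yields diagonal entries (1,1).

From H_k ≅ ker(∂_k) / im(∂_{k+1}) we obtain:

  H_0: rank C_0 − rank ∂_1 = 3 − 2 = 1, and the invariant factors of ∂_1 are all 1, so H_0 ≅ Z.
  H_1: rank ker ∂_1 − rank ∂_2 = (3 − 2) − 0 = 1, and there is no ∂_2, so H_1 ≅ Z.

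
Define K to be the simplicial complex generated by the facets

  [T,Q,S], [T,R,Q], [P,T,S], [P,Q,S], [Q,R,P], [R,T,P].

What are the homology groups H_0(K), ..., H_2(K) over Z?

Take the total order P < Q < R < S < T on the vertex set. Then K (dimension 2) consists of the simplices:

  0-simplices (5): P, Q, R, S, T
  1-simplices (9): PQ, PR, PS, PT, QR, QS, QT, RT, ST
  2-simplices (6): PQR, PQS, PRT, PST, QRT, QST

so the chain groups are C_0 ≅ Z^5, C_1 ≅ Z^9, C_2 ≅ Z^6.

Boundary ∂_1: C_1 → C_0 maps an edge to its endpoints' difference, ∂[p,q] = q − p.
This gives a 5×9 integer matrix of rank 4; reducing to Smith normal form yields diagonal entries (1,1,1,1).

∂_2: C_2 → C_1 acts by ∂[p,q,r] = [q,r] − [p,r] + [p,q]. For instance
  ∂PST = ST − PT + PS,
  ∂QRT = RT − QT + QR.
The 9×6 boundary matrix has rank 5 and Smith normal form diag(1,1,1,1,1).

Computing H_k = (kernel of ∂_k) / (image of ∂_{k+1}):

  H_0: rank C_0 − rank ∂_1 = 5 − 4 = 1, and the invariant factors of ∂_1 are all 1, so H_0 = Z.
  H_1: rank ker ∂_1 − rank ∂_2 = (9 − 4) − 5 = 0, and the invariant factors of ∂_2 are all 1, so H_1 = 0.
  H_2: rank ker ∂_2 − rank ∂_3 = (6 − 5) − 0 = 1, and there is no ∂_3, so H_2 = Z.

(K is a triangulation of the 2-sphere S^2.)

H_0 = Z,  H_1 = 0,  H_2 = Z.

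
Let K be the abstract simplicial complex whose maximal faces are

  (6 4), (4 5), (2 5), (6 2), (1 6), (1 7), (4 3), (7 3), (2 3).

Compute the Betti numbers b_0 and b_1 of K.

b_0 = 1, b_1 = 3.

We work with the vertex ordering 1 < 2 < 3 < 4 < 5 < 6 < 7. The simplices of K, each written with vertices in increasing order, are:

  0-simplices (7): [1], [2], [3], [4], [5], [6], [7]
  1-simplices (9): [1,6], [1,7], [2,3], [2,5], [2,6], [3,4], [3,7], [4,5], [4,6]

giving chain groups C_0 ≅ Z^7, C_1 ≅ Z^9.

The boundary map ∂_1: C_1 → C_0 is given by ∂[p,q] = [q] − [p].
This gives a 7×9 integer matrix of rank 6; reducing to Smith normal form yields diagonal entries (1,1,1,1,1,1).

Now H_k = ker ∂_k / im ∂_{k+1}, so:

  H_0: rank C_0 − rank ∂_1 = 7 − 6 = 1, and the invariant factors of ∂_1 are all 1, so H_0 = Z.
  H_1: rank ker ∂_1 − rank ∂_2 = (9 − 6) − 0 = 3, and there is no ∂_2, so H_1 = Z^3.

Hence the Betti numbers are b_0 = 1, b_1 = 3.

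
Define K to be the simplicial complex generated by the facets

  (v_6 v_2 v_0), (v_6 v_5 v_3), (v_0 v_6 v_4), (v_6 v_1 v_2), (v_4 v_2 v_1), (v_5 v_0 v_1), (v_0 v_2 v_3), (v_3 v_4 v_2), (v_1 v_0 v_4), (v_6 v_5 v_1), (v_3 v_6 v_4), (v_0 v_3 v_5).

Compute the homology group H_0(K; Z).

Take the total order v_0 < v_1 < v_2 < v_3 < v_4 < v_5 < v_6 on the vertex set. Then K (dimension 2) consists of the simplices:

  0-simplices (7): [v_0], [v_1], [v_2], [v_3], [v_4], [v_5], [v_6]
  1-simplices (18): (18 of them)
  2-simplices (12): (12 of them)

Hence C_0 ≅ Z^7, C_1 ≅ Z^18, C_2 ≅ Z^12.

Boundary ∂_1: C_1 → C_0 sends each edge [p,q] (with p < q) to q − p. For instance
  ∂[v_3,v_4] = [v_4] − [v_3].
The 7×18 boundary matrix has rank 6 and Smith normal form diag(1,1,1,1,1,1).

The boundary map ∂_2: C_2 → C_1 acts by ∂[p,q,r] = [q,r] − [p,r] + [p,q]. For instance
  ∂[v_0,v_4,v_6] = [v_4,v_6] − [v_0,v_6] + [v_0,v_4],
  ∂[v_0,v_3,v_5] = [v_3,v_5] − [v_0,v_5] + [v_0,v_3].
The 18×12 boundary matrix has rank 12 and Smith normal form diag(1,1,1,1,1,1,1,1,1,1,1,2).

From H_k ≅ ker(∂_k) / im(∂_{k+1}) we obtain:

  H_0: rank C_0 − rank ∂_1 = 7 − 6 = 1, and the invariant factors of ∂_1 are all 1, so H_0 = Z.

H_0 ≅ Z.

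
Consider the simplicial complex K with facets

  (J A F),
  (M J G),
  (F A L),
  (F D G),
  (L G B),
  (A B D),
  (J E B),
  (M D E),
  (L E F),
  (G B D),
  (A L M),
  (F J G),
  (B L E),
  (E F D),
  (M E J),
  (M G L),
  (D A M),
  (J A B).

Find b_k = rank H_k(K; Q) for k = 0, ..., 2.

b_0 = 1, b_1 = 2, b_2 = 1.

Order the vertices as A < B < D < E < F < G < J < L < M. Listing each simplex with vertices in this order, K has dimension 2 with simplices:

  0-simplices (9): A, B, D, E, F, G, J, L, M
  1-simplices (27): AB, AD, AF, AJ, AL, AM, BD, BE, BG, BJ, BL, DE, DF, DG, DM, EF, EJ, EL, EM, FG, FJ, FL, GJ, GL, GM, JM, LM
  2-simplices (18): ABD, ABJ, ADM, AFJ, AFL, ALM, BDG, BEJ, BEL, BGL, DEF, DEM, DFG, EFL, EJM, FGJ, GJM, GLM

Hence C_0 ≅ Z^9, C_1 ≅ Z^27, C_2 ≅ Z^18.

Boundary ∂_1: C_1 → C_0 is given by ∂[p,q] = [q] − [p].
As a 9×27 matrix over Z this has rank 8, with invariant factors (1,1,1,1,1,1,1,1).

∂_2: C_2 → C_1 sends each 2-simplex [p,q,r] to [q,r] − [p,r] + [p,q]. For instance
  ∂ADM = DM − AM + AD,
  ∂ALM = LM − AM + AL.
As a 27×18 matrix over Z this has rank 17, with invariant factors (1,1,1,1,1,1,1,1,1,1,1,1,1,1,1,1,1).

Now H_k = ker ∂_k / im ∂_{k+1}, so:

  H_0: rank C_0 − rank ∂_1 = 9 − 8 = 1, and the invariant factors of ∂_1 are all 1, so H_0 = Z.
  H_1: rank ker ∂_1 − rank ∂_2 = (27 − 8) − 17 = 2, and the invariant factors of ∂_2 are all 1, so H_1 = Z^2.
  H_2: rank ker ∂_2 − rank ∂_3 = (18 − 17) − 0 = 1, and there is no ∂_3, so H_2 = Z.

Hence the Betti numbers are b_0 = 1, b_1 = 2, b_2 = 1.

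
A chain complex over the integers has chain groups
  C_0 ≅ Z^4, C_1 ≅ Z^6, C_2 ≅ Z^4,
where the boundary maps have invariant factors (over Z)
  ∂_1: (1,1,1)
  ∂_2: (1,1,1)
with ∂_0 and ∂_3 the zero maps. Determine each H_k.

H_0 = Z,  H_1 = 0,  H_2 = Z.

H_0: b_0 = 4 − 0 − 3 = 1; torsion from ∂_1 factors > 1: none. So H_0 = Z.
H_1: b_1 = 6 − 3 − 3 = 0; torsion from ∂_2 factors > 1: none. So H_1 = 0.
H_2: b_2 = 4 − 3 − 0 = 1; torsion from ∂_3 factors > 1: none. So H_2 = Z.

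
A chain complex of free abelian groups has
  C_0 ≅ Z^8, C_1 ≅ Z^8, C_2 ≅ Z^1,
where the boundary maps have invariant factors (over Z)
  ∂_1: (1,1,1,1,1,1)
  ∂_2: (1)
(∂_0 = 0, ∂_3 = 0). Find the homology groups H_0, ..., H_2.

H_0 = Z^2,  H_1 = Z,  H_2 = 0.

H_0: b_0 = 8 − 0 − 6 = 2; torsion from ∂_1 factors > 1: none. So H_0 = Z^2.
H_1: b_1 = 8 − 6 − 1 = 1; torsion from ∂_2 factors > 1: none. So H_1 = Z.
H_2: b_2 = 1 − 1 − 0 = 0; torsion from ∂_3 factors > 1: none. So H_2 = 0.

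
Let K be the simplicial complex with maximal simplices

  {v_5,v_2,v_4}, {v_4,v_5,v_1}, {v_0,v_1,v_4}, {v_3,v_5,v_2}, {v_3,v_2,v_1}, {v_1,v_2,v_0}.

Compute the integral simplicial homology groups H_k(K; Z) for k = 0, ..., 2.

Fix the vertex order v_0 < v_1 < v_2 < v_3 < v_4 < v_5 and write every simplex with vertices in increasing order. Then dim K = 2 and the simplices of K are:

  0-simplices (6): [v_0], [v_1], [v_2], [v_3], [v_4], [v_5]
  1-simplices (12): [v_0,v_1], [v_0,v_2], [v_0,v_4], [v_1,v_2], [v_1,v_3], [v_1,v_4], [v_1,v_5], [v_2,v_3], [v_2,v_4], [v_2,v_5], [v_3,v_5], [v_4,v_5]
  2-simplices (6): [v_0,v_1,v_2], [v_0,v_1,v_4], [v_1,v_2,v_3], [v_1,v_4,v_5], [v_2,v_3,v_5], [v_2,v_4,v_5]

Hence C_0 ≅ Z^6, C_1 ≅ Z^12, C_2 ≅ Z^6.

Boundary ∂_1: C_1 → C_0 maps an edge to its endpoints' difference, ∂[p,q] = q − p.
The 6×12 boundary matrix has rank 5 and Smith normal form diag(1,1,1,1,1).

∂_2: C_2 → C_1 maps a triangle to the signed sum of its edges. For instance
  ∂[v_0,v_1,v_2] = [v_1,v_2] − [v_0,v_2] + [v_0,v_1],
  ∂[v_2,v_3,v_5] = [v_3,v_5] − [v_2,v_5] + [v_2,v_3].
The resulting 12×6 matrix has rank 6, and its Smith normal form has invariant factors (1,1,1,1,1,1).

From H_k ≅ ker(∂_k) / im(∂_{k+1}) we obtain:

  H_0: rank C_0 − rank ∂_1 = 6 − 5 = 1, and the invariant factors of ∂_1 are all 1, so H_0 = Z.
  H_1: rank ker ∂_1 − rank ∂_2 = (12 − 5) − 6 = 1, and the invariant factors of ∂_2 are all 1, so H_1 = Z.
  H_2: rank ker ∂_2 − rank ∂_3 = (6 − 6) − 0 = 0, and there is no ∂_3, so H_2 = 0.

As a check, the Euler characteristic is 6 − 12 + 6 = 0, which agrees with 1 − 1 + 0 = 0.
(K is a triangulation of the cylinder S^1 x I.)

H_0 = Z,  H_1 = Z,  H_2 = 0.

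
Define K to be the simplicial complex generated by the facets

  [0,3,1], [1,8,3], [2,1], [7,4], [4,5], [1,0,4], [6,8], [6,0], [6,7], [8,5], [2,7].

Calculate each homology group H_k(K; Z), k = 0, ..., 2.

Fix the vertex order 0 < 1 < 2 < 3 < 4 < 5 < 6 < 7 < 8 and write every simplex with vertices in increasing order. Then dim K = 2 and the simplices of K are:

  0-simplices (9): [0], [1], [2], [3], [4], [5], [6], [7], [8]
  1-simplices (15): [0,1], [0,3], [0,4], [0,6], [1,2], [1,3], [1,4], [1,8], [2,7], [3,8], [4,5], [4,7], [5,8], [6,7], [6,8]
  2-simplices (3): [0,1,3], [0,1,4], [1,3,8]

Hence C_0 ≅ Z^9, C_1 ≅ Z^15, C_2 ≅ Z^3.

Boundary ∂_1: C_1 → C_0 is given by ∂[p,q] = [q] − [p].
As a 9×15 matrix over Z this has rank 8, with invariant factors (1,1,1,1,1,1,1,1).

The boundary map ∂_2: C_2 → C_1 acts by ∂[p,q,r] = [q,r] − [p,r] + [p,q]. For instance
  ∂[0,1,4] = [1,4] − [0,4] + [0,1],
  ∂[1,3,8] = [3,8] − [1,8] + [1,3].
This gives a 15×3 integer matrix of rank 3; reducing to Smith normal form yields diagonal entries (1,1,1).

Reading off H_k = ker ∂_k / im ∂_{k+1}:

  H_0: rank C_0 − rank ∂_1 = 9 − 8 = 1, and the invariant factors of ∂_1 are all 1, so H_0 = Z.
  H_1: rank ker ∂_1 − rank ∂_2 = (15 − 8) − 3 = 4, and the invariant factors of ∂_2 are all 1, so H_1 = Z^4.
  H_2: rank ker ∂_2 − rank ∂_3 = (3 − 3) − 0 = 0, and there is no ∂_3, so H_2 = 0.

H_0 = Z,  H_1 = Z^4,  H_2 = 0.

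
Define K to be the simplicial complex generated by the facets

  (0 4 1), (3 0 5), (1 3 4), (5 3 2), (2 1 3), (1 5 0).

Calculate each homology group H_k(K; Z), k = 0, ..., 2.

We work with the vertex ordering 0 < 1 < 2 < 3 < 4 < 5. The simplices of K, each written with vertices in increasing order, are:

  0-simplices (6): [0], [1], [2], [3], [4], [5]
  1-simplices (12): [0,1], [0,3], [0,4], [0,5], [1,2], [1,3], [1,4], [1,5], [2,3], [2,5], [3,4], [3,5]
  2-simplices (6): [0,1,4], [0,1,5], [0,3,5], [1,2,3], [1,3,4], [2,3,5]

giving chain groups C_0 ≅ Z^6, C_1 ≅ Z^12, C_2 ≅ Z^6.

∂_1: C_1 → C_0 is given by ∂[p,q] = [q] − [p]. For instance
  ∂[0,1] = [1] − [0].
The resulting 6×12 matrix has rank 5, and its Smith normal form has invariant factors (1,1,1,1,1).

∂_2: C_2 → C_1 maps a triangle to the signed sum of its edges. For instance
  ∂[0,1,4] = [1,4] − [0,4] + [0,1],
  ∂[1,3,4] = [3,4] − [1,4] + [1,3].
The resulting 12×6 matrix has rank 6, and its Smith normal form has invariant factors (1,1,1,1,1,1).

Now H_k = ker ∂_k / im ∂_{k+1}, so:

  H_0: rank C_0 − rank ∂_1 = 6 − 5 = 1, and the invariant factors of ∂_1 are all 1, so H_0 ≅ Z.
  H_1: rank ker ∂_1 − rank ∂_2 = (12 − 5) − 6 = 1, and the invariant factors of ∂_2 are all 1, so H_1 ≅ Z.
  H_2: rank ker ∂_2 − rank ∂_3 = (6 − 6) − 0 = 0, and there is no ∂_3, so H_2 ≅ 0.

As a check, the Euler characteristic is 6 − 12 + 6 = 0, which agrees with 1 − 1 + 0 = 0.
(K is a triangulation of the cylinder S^1 x I.)

H_0 = Z,  H_1 = Z,  H_2 = 0.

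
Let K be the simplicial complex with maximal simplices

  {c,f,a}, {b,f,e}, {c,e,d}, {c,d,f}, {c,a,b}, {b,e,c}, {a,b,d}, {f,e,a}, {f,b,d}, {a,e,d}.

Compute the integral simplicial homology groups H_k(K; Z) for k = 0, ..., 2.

H_0 ≅ Z,  H_1 ≅ Z/2,  H_2 = 0.

Take the total order a < b < c < d < e < f on the vertex set. Then K (dimension 2) consists of the simplices:

  0-simplices (6): a, b, c, d, e, f
  1-simplices (15): ab, ac, ad, ae, af, bc, bd, be, bf, cd, ce, cf, de, df, ef
  2-simplices (10): abc, abd, acf, ade, aef, bce, bdf, bef, cde, cdf

so the chain groups are C_0 ≅ Z^6, C_1 ≅ Z^15, C_2 ≅ Z^10.

∂_1: C_1 → C_0 is given by ∂[p,q] = [q] − [p].
This gives a 6×15 integer matrix of rank 5; reducing to Smith normal form yields diagonal entries (1,1,1,1,1).

The boundary map ∂_2: C_2 → C_1 maps a triangle to the signed sum of its edges. For instance
  ∂abd = bd − ad + ab,
  ∂acf = cf − af + ac.
As a 15×10 matrix over Z this has rank 10, with invariant factors (1,1,1,1,1,1,1,1,1,2).

Now H_k = ker ∂_k / im ∂_{k+1}, so:

  H_0: rank C_0 − rank ∂_1 = 6 − 5 = 1, and the invariant factors of ∂_1 are all 1, so H_0 ≅ Z.
  H_1: rank ker ∂_1 − rank ∂_2 = (15 − 5) − 10 = 0, and ∂_2 has invariant factor 2 > 1, so H_1 ≅ Z/2.
  H_2: rank ker ∂_2 − rank ∂_3 = (10 − 10) − 0 = 0, and there is no ∂_3, so H_2 ≅ 0.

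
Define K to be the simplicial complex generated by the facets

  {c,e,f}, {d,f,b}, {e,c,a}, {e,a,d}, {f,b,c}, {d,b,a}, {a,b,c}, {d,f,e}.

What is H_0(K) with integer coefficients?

H_0 = Z.

Fix the vertex order a < b < c < d < e < f and write every simplex with vertices in increasing order. Then dim K = 2 and the simplices of K are:

  0-simplices (6): a, b, c, d, e, f
  1-simplices (12): ab, ac, ad, ae, bc, bd, bf, ce, cf, de, df, ef
  2-simplices (8): abc, abd, ace, ade, bcf, bdf, cef, def

giving chain groups C_0 ≅ Z^6, C_1 ≅ Z^12, C_2 ≅ Z^8.

∂_1: C_1 → C_0 sends each edge [p,q] (with p < q) to q − p. For instance
  ∂bd = d − b.
The 6×12 boundary matrix has rank 5 and Smith normal form diag(1,1,1,1,1).

Boundary ∂_2: C_2 → C_1 acts by ∂[p,q,r] = [q,r] − [p,r] + [p,q]. For instance
  ∂abd = bd − ad + ab,
  ∂ade = de − ae + ad.
This gives a 12×8 integer matrix of rank 7; reducing to Smith normal form yields diagonal entries (1,1,1,1,1,1,1).

Reading off H_k = ker ∂_k / im ∂_{k+1}:

  H_0: rank C_0 − rank ∂_1 = 6 − 5 = 1, and the invariant factors of ∂_1 are all 1, so H_0 ≅ Z.

(K is a triangulation of the 2-sphere S^2.)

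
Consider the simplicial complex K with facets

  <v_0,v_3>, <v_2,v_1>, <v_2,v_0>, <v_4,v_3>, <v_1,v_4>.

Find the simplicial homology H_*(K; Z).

Order the vertices as v_0 < v_1 < v_2 < v_3 < v_4. Listing each simplex with vertices in this order, K has dimension 1 with simplices:

  0-simplices (5): [v_0], [v_1], [v_2], [v_3], [v_4]
  1-simplices (5): [v_0,v_2], [v_0,v_3], [v_1,v_2], [v_1,v_4], [v_3,v_4]

Hence C_0 ≅ Z^5, C_1 ≅ Z^5.

∂_1: C_1 → C_0 is given by ∂[p,q] = [q] − [p]. For instance
  ∂[v_1,v_4] = [v_4] − [v_1].
The 5×5 boundary matrix has rank 4 and Smith normal form diag(1,1,1,1).

Computing H_k = (kernel of ∂_k) / (image of ∂_{k+1}):

  H_0: rank C_0 − rank ∂_1 = 5 − 4 = 1, and the invariant factors of ∂_1 are all 1, so H_0 = Z.
  H_1: rank ker ∂_1 − rank ∂_2 = (5 − 4) − 0 = 1, and there is no ∂_2, so H_1 = Z.

As a check, the Euler characteristic is 5 − 5 = 0, which agrees with 1 − 1 = 0.
(K is a triangulation of the circle S^1.)

H_0 ≅ Z,  H_1 ≅ Z.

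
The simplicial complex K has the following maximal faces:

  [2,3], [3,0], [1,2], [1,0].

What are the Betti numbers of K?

Take the total order 0 < 1 < 2 < 3 on the vertex set. Then K (dimension 1) consists of the simplices:

  0-simplices (4): [0], [1], [2], [3]
  1-simplices (4): [0,1], [0,3], [1,2], [2,3]

so the chain groups are C_0 ≅ Z^4, C_1 ≅ Z^4.

∂_1: C_1 → C_0 is given by ∂[p,q] = [q] − [p].
The 4×4 boundary matrix has rank 3 and Smith normal form diag(1,1,1).

Computing H_k = (kernel of ∂_k) / (image of ∂_{k+1}):

  H_0: rank C_0 − rank ∂_1 = 4 − 3 = 1, and the invariant factors of ∂_1 are all 1, so H_0 = Z.
  H_1: rank ker ∂_1 − rank ∂_2 = (4 − 3) − 0 = 1, and there is no ∂_2, so H_1 = Z.

Hence the Betti numbers are b_0 = 1, b_1 = 1.

b_0 = 1, b_1 = 1.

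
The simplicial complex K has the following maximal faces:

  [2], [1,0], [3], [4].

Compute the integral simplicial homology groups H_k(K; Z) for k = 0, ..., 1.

H_0 = Z^4,  H_1 = 0.

Fix the vertex order 0 < 1 < 2 < 3 < 4 and write every simplex with vertices in increasing order. Then dim K = 1 and the simplices of K are:

  0-simplices (5): [0], [1], [2], [3], [4]
  1-simplices (1): [0,1]

Hence C_0 ≅ Z^5, C_1 ≅ Z^1.

∂_1: C_1 → C_0 is given by ∂[p,q] = [q] − [p]. For instance
  ∂[0,1] = [1] − [0].
The resulting 5×1 matrix has rank 1, and its Smith normal form has invariant factors (1).

From H_k ≅ ker(∂_k) / im(∂_{k+1}) we obtain:

  H_0: rank C_0 − rank ∂_1 = 5 − 1 = 4, and the invariant factors of ∂_1 are all 1, so H_0 ≅ Z^4.
  H_1: rank ker ∂_1 − rank ∂_2 = (1 − 1) − 0 = 0, and there is no ∂_2, so H_1 ≅ 0.

(K is a triangulation of the disjoint union of a set of 3 points and the 1-simplex.)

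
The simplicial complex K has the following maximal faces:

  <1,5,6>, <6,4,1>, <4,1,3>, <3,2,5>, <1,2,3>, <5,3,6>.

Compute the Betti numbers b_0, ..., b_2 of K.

K has 6 vertices, 12 edges, 6 triangles.
rank ∂_0 = 0, rank ∂_1 = 5 ⇒ b_0 = 6 − 0 − 5 = 1; all invariant factors of ∂_1 are 1 so no torsion. So H_0 = Z.
rank ∂_1 = 5, rank ∂_2 = 6 ⇒ b_1 = 12 − 5 − 6 = 1; all invariant factors of ∂_2 are 1 so no torsion. So H_1 = Z.
rank ∂_2 = 6, rank ∂_3 = 0 ⇒ b_2 = 6 − 6 − 0 = 0. So H_2 = 0.

b_0 = 1, b_1 = 1, b_2 = 0.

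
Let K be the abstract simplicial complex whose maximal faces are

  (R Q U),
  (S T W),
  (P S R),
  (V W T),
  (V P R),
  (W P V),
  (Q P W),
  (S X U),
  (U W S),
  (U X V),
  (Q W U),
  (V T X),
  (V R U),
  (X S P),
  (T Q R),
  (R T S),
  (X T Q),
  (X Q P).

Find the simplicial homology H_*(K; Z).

Order the vertices as P < Q < R < S < T < U < V < W < X. Listing each simplex with vertices in this order, K has dimension 2 with simplices:

  0-simplices (9): P, Q, R, S, T, U, V, W, X
  1-simplices (27): PQ, PR, PS, PV, PW, PX, QR, QT, QU, QW, QX, RS, RT, RU, RV, ST, SU, SW, SX, TV, TW, TX, UV, UW, UX, VW, VX
  2-simplices (18): PQW, PQX, PRS, PRV, PSX, PVW, QRT, QRU, QTX, QUW, RST, RUV, STW, SUW, SUX, TVW, TVX, UVX

giving chain groups C_0 ≅ Z^9, C_1 ≅ Z^27, C_2 ≅ Z^18.

∂_1: C_1 → C_0 maps an edge to its endpoints' difference, ∂[p,q] = q − p. For instance
  ∂RU = U − R.
This gives a 9×27 integer matrix of rank 8; reducing to Smith normal form yields diagonal entries (1,1,1,1,1,1,1,1).

The boundary map ∂_2: C_2 → C_1 maps a triangle to the signed sum of its edges. For instance
  ∂UVX = VX − UX + UV,
  ∂PQX = QX − PX + PQ.
This gives a 27×18 integer matrix of rank 17; reducing to Smith normal form yields diagonal entries (1,1,1,1,1,1,1,1,1,1,1,1,1,1,1,1,1).

Reading off H_k = ker ∂_k / im ∂_{k+1}:

  H_0: rank C_0 − rank ∂_1 = 9 − 8 = 1, and the invariant factors of ∂_1 are all 1, so H_0 = Z.
  H_1: rank ker ∂_1 − rank ∂_2 = (27 − 8) − 17 = 2, and the invariant factors of ∂_2 are all 1, so H_1 = Z^2.
  H_2: rank ker ∂_2 − rank ∂_3 = (18 − 17) − 0 = 1, and there is no ∂_3, so H_2 = Z.

H_0 = Z,  H_1 = Z^2,  H_2 = Z.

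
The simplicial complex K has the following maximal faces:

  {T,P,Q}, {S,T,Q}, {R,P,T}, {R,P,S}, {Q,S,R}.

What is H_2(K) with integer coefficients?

Fix the vertex order P < Q < R < S < T and write every simplex with vertices in increasing order. Then dim K = 2 and the simplices of K are:

  0-simplices (5): P, Q, R, S, T
  1-simplices (10): PQ, PR, PS, PT, QR, QS, QT, RS, RT, ST
  2-simplices (5): PQT, PRS, PRT, QRS, QST

Hence C_0 ≅ Z^5, C_1 ≅ Z^10, C_2 ≅ Z^5.

∂_1: C_1 → C_0 is given by ∂[p,q] = [q] − [p].
The resulting 5×10 matrix has rank 4, and its Smith normal form has invariant factors (1,1,1,1).

The boundary map ∂_2: C_2 → C_1 maps a triangle to the signed sum of its edges. For instance
  ∂PRS = RS − PS + PR,
  ∂PRT = RT − PT + PR.
The resulting 10×5 matrix has rank 5, and its Smith normal form has invariant factors (1,1,1,1,1).

From H_k ≅ ker(∂_k) / im(∂_{k+1}) we obtain:

  H_2: rank ker ∂_2 − rank ∂_3 = (5 − 5) − 0 = 0, and there is no ∂_3, so H_2 ≅ 0.

H_2 = 0.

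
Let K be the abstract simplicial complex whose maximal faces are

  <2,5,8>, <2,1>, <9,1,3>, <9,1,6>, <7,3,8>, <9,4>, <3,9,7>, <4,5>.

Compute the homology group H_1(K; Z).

H_1 = Z^2.

Take the total order 1 < 2 < 3 < 4 < 5 < 6 < 7 < 8 < 9 on the vertex set. Then K (dimension 2) consists of the simplices:

  0-simplices (9): [1], [2], [3], [4], [5], [6], [7], [8], [9]
  1-simplices (15): [1,2], [1,3], [1,6], [1,9], [2,5], [2,8], [3,7], [3,8], [3,9], [4,5], [4,9], [5,8], [6,9], [7,8], [7,9]
  2-simplices (5): [1,3,9], [1,6,9], [2,5,8], [3,7,8], [3,7,9]

giving chain groups C_0 ≅ Z^9, C_1 ≅ Z^15, C_2 ≅ Z^5.

Boundary ∂_1: C_1 → C_0 is given by ∂[p,q] = [q] − [p]. For instance
  ∂[2,8] = [8] − [2].
The resulting 9×15 matrix has rank 8, and its Smith normal form has invariant factors (1,1,1,1,1,1,1,1).

Boundary ∂_2: C_2 → C_1 acts by ∂[p,q,r] = [q,r] − [p,r] + [p,q]. For instance
  ∂[3,7,9] = [7,9] − [3,9] + [3,7],
  ∂[3,7,8] = [7,8] − [3,8] + [3,7].
As a 15×5 matrix over Z this has rank 5, with invariant factors (1,1,1,1,1).

Computing H_k = (kernel of ∂_k) / (image of ∂_{k+1}):

  H_1: rank ker ∂_1 − rank ∂_2 = (15 − 8) − 5 = 2, and the invariant factors of ∂_2 are all 1, so H_1 = Z^2.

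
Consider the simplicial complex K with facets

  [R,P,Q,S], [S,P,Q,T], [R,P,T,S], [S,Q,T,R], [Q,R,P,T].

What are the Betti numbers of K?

b_0 = 1, b_1 = 0, b_2 = 0, b_3 = 1.

K has 5 vertices, 10 edges, 10 triangles, 5 3-simplices.
rank ∂_0 = 0, rank ∂_1 = 4 ⇒ b_0 = 5 − 0 − 4 = 1; all invariant factors of ∂_1 are 1 so no torsion. So H_0 = Z.
rank ∂_1 = 4, rank ∂_2 = 6 ⇒ b_1 = 10 − 4 − 6 = 0; all invariant factors of ∂_2 are 1 so no torsion. So H_1 = 0.
rank ∂_2 = 6, rank ∂_3 = 4 ⇒ b_2 = 10 − 6 − 4 = 0; all invariant factors of ∂_3 are 1 so no torsion. So H_2 = 0.
rank ∂_3 = 4, rank ∂_4 = 0 ⇒ b_3 = 5 − 4 − 0 = 1. So H_3 = Z.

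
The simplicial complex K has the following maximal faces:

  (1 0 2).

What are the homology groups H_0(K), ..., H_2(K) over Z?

H_0 = Z,  H_1 = 0,  H_2 = 0.

K has 3 vertices, 3 edges, 1 triangle.
rank ∂_0 = 0, rank ∂_1 = 2 ⇒ b_0 = 3 − 0 − 2 = 1; all invariant factors of ∂_1 are 1 so no torsion. So H_0 ≅ Z.
rank ∂_1 = 2, rank ∂_2 = 1 ⇒ b_1 = 3 − 2 − 1 = 0; all invariant factors of ∂_2 are 1 so no torsion. So H_1 ≅ 0.
rank ∂_2 = 1, rank ∂_3 = 0 ⇒ b_2 = 1 − 1 − 0 = 0. So H_2 ≅ 0.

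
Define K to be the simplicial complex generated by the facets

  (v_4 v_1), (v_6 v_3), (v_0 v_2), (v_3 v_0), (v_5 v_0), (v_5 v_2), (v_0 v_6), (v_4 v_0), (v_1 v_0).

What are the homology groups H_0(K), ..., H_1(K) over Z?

H_0 ≅ Z,  H_1 ≅ Z^3.

We work with the vertex ordering v_0 < v_1 < v_2 < v_3 < v_4 < v_5 < v_6. The simplices of K, each written with vertices in increasing order, are:

  0-simplices (7): [v_0], [v_1], [v_2], [v_3], [v_4], [v_5], [v_6]
  1-simplices (9): [v_0,v_1], [v_0,v_2], [v_0,v_3], [v_0,v_4], [v_0,v_5], [v_0,v_6], [v_1,v_4], [v_2,v_5], [v_3,v_6]

giving chain groups C_0 ≅ Z^7, C_1 ≅ Z^9.

∂_1: C_1 → C_0 is given by ∂[p,q] = [q] − [p].
This gives a 7×9 integer matrix of rank 6; reducing to Smith normal form yields diagonal entries (1,1,1,1,1,1).

Reading off H_k = ker ∂_k / im ∂_{k+1}:

  H_0: rank C_0 − rank ∂_1 = 7 − 6 = 1, and the invariant factors of ∂_1 are all 1, so H_0 ≅ Z.
  H_1: rank ker ∂_1 − rank ∂_2 = (9 − 6) − 0 = 3, and there is no ∂_2, so H_1 ≅ Z^3.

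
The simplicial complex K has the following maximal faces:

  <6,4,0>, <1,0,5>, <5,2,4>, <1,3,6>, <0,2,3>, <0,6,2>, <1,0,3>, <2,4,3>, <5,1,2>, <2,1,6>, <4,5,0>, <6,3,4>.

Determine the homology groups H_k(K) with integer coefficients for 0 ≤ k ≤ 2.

K has 7 vertices, 18 edges, 12 triangles.
rank ∂_0 = 0, rank ∂_1 = 6 ⇒ b_0 = 7 − 0 − 6 = 1; all invariant factors of ∂_1 are 1 so no torsion. So H_0 ≅ Z.
rank ∂_1 = 6, rank ∂_2 = 12 ⇒ b_1 = 18 − 6 − 12 = 0; ∂_2 has invariant factor(s) [2] giving torsion. So H_1 ≅ Z/2.
rank ∂_2 = 12, rank ∂_3 = 0 ⇒ b_2 = 12 − 12 − 0 = 0. So H_2 ≅ 0.

H_0 = Z,  H_1 = Z/2,  H_2 = 0.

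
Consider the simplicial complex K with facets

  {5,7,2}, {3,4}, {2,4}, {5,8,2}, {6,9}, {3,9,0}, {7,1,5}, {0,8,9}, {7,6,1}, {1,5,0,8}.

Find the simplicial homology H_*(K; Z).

We work with the vertex ordering 0 < 1 < 2 < 3 < 4 < 5 < 6 < 7 < 8 < 9. The simplices of K, each written with vertices in increasing order, are:

  0-simplices (10): [0], [1], [2], [3], [4], [5], [6], [7], [8], [9]
  1-simplices (20): [0,1], [0,3], [0,5], [0,8], [0,9], [1,5], [1,6], [1,7], [1,8], [2,4], [2,5], [2,7], [2,8], [3,4], [3,9], [5,7], [5,8], [6,7], [6,9], [8,9]
  2-simplices (10): [0,1,5], [0,1,8], [0,3,9], [0,5,8], [0,8,9], [1,5,7], [1,5,8], [1,6,7], [2,5,7], [2,5,8]
  3-simplices (1): [0,1,5,8]

so the chain groups are C_0 ≅ Z^10, C_1 ≅ Z^20, C_2 ≅ Z^10, C_3 ≅ Z^1.

The boundary map ∂_1: C_1 → C_0 maps an edge to its endpoints' difference, ∂[p,q] = q − p.
The resulting 10×20 matrix has rank 9, and its Smith normal form has invariant factors (1,1,1,1,1,1,1,1,1).

Boundary ∂_2: C_2 → C_1 acts by ∂[p,q,r] = [q,r] − [p,r] + [p,q]. For instance
  ∂[0,3,9] = [3,9] − [0,9] + [0,3],
  ∂[1,6,7] = [6,7] − [1,7] + [1,6].
The 20×10 boundary matrix has rank 9 and Smith normal form diag(1,1,1,1,1,1,1,1,1).

The boundary map ∂_3: C_3 → C_2 sends each 3-simplex σ to the alternating sum Σ_i (−1)^i (σ with its i-th vertex removed). For instance
  ∂[0,1,5,8] = [1,5,8] − [0,5,8] + [0,1,8] − [0,1,5].
The resulting 10×1 matrix has rank 1, and its Smith normal form has invariant factors (1).

Reading off H_k = ker ∂_k / im ∂_{k+1}:

  H_0: rank C_0 − rank ∂_1 = 10 − 9 = 1, and the invariant factors of ∂_1 are all 1, so H_0 = Z.
  H_1: rank ker ∂_1 − rank ∂_2 = (20 − 9) − 9 = 2, and the invariant factors of ∂_2 are all 1, so H_1 = Z^2.
  H_2: rank ker ∂_2 − rank ∂_3 = (10 − 9) − 1 = 0, and the invariant factors of ∂_3 are all 1, so H_2 = 0.
  H_3: rank ker ∂_3 − rank ∂_4 = (1 − 1) − 0 = 0, and there is no ∂_4, so H_3 = 0.

H_0 ≅ Z,  H_1 ≅ Z^2,  H_2 = 0,  H_3 = 0.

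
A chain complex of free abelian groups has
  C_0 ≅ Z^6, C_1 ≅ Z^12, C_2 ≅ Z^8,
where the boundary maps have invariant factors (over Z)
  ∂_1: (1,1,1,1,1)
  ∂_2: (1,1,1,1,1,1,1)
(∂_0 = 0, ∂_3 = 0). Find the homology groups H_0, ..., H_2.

H_0 ≅ Z,  H_1 = 0,  H_2 ≅ Z.

H_0: b_0 = 6 − 0 − 5 = 1; torsion from ∂_1 factors > 1: none. So H_0 ≅ Z.
H_1: b_1 = 12 − 5 − 7 = 0; torsion from ∂_2 factors > 1: none. So H_1 ≅ 0.
H_2: b_2 = 8 − 7 − 0 = 1; torsion from ∂_3 factors > 1: none. So H_2 ≅ Z.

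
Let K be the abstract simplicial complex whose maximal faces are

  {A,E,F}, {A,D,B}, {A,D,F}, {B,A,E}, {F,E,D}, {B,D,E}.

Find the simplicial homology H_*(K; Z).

H_0 ≅ Z,  H_1 = 0,  H_2 ≅ Z.

Take the total order A < B < D < E < F on the vertex set. Then K (dimension 2) consists of the simplices:

  0-simplices (5): A, B, D, E, F
  1-simplices (9): AB, AD, AE, AF, BD, BE, DE, DF, EF
  2-simplices (6): ABD, ABE, ADF, AEF, BDE, DEF

so the chain groups are C_0 ≅ Z^5, C_1 ≅ Z^9, C_2 ≅ Z^6.

Boundary ∂_1: C_1 → C_0 maps an edge to its endpoints' difference, ∂[p,q] = q − p. For instance
  ∂BD = D − B.
The 5×9 boundary matrix has rank 4 and Smith normal form diag(1,1,1,1).

The boundary map ∂_2: C_2 → C_1 acts by ∂[p,q,r] = [q,r] − [p,r] + [p,q]. For instance
  ∂ABE = BE − AE + AB,
  ∂ABD = BD − AD + AB.
As a 9×6 matrix over Z this has rank 5, with invariant factors (1,1,1,1,1).

Reading off H_k = ker ∂_k / im ∂_{k+1}:

  H_0: rank C_0 − rank ∂_1 = 5 − 4 = 1, and the invariant factors of ∂_1 are all 1, so H_0 ≅ Z.
  H_1: rank ker ∂_1 − rank ∂_2 = (9 − 4) − 5 = 0, and the invariant factors of ∂_2 are all 1, so H_1 ≅ 0.
  H_2: rank ker ∂_2 − rank ∂_3 = (6 − 5) − 0 = 1, and there is no ∂_3, so H_2 ≅ Z.

As a check, the Euler characteristic is 5 − 9 + 6 = 2, which agrees with 1 − 0 + 1 = 2.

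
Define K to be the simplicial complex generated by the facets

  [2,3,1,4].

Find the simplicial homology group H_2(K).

H_2 ≅ 0.

We work with the vertex ordering 1 < 2 < 3 < 4. The simplices of K, each written with vertices in increasing order, are:

  0-simplices (4): [1], [2], [3], [4]
  1-simplices (6): [1,2], [1,3], [1,4], [2,3], [2,4], [3,4]
  2-simplices (4): [1,2,3], [1,2,4], [1,3,4], [2,3,4]
  3-simplices (1): [1,2,3,4]

so the chain groups are C_0 ≅ Z^4, C_1 ≅ Z^6, C_2 ≅ Z^4, C_3 ≅ Z^1.

The boundary map ∂_1: C_1 → C_0 is given by ∂[p,q] = [q] − [p].
The 4×6 boundary matrix has rank 3 and Smith normal form diag(1,1,1).

The boundary map ∂_2: C_2 → C_1 sends each 2-simplex [p,q,r] to [q,r] − [p,r] + [p,q]. For instance
  ∂[1,3,4] = [3,4] − [1,4] + [1,3],
  ∂[1,2,4] = [2,4] − [1,4] + [1,2].
As a 6×4 matrix over Z this has rank 3, with invariant factors (1,1,1).

∂_3: C_3 → C_2 sends each 3-simplex σ to the alternating sum Σ_i (−1)^i (σ with its i-th vertex removed). For instance
  ∂[1,2,3,4] = [2,3,4] − [1,3,4] + [1,2,4] − [1,2,3].
This gives a 4×1 integer matrix of rank 1; reducing to Smith normal form yields diagonal entries (1).

Now H_k = ker ∂_k / im ∂_{k+1}, so:

  H_2: rank ker ∂_2 − rank ∂_3 = (4 − 3) − 1 = 0, and the invariant factors of ∂_3 are all 1, so H_2 ≅ 0.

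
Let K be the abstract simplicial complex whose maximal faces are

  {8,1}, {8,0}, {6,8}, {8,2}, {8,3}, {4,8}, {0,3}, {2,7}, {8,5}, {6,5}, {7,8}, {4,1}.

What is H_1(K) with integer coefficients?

H_1 = Z^4.

We work with the vertex ordering 0 < 1 < 2 < 3 < 4 < 5 < 6 < 7 < 8. The simplices of K, each written with vertices in increasing order, are:

  0-simplices (9): [0], [1], [2], [3], [4], [5], [6], [7], [8]
  1-simplices (12): [0,3], [0,8], [1,4], [1,8], [2,7], [2,8], [3,8], [4,8], [5,6], [5,8], [6,8], [7,8]

so the chain groups are C_0 ≅ Z^9, C_1 ≅ Z^12.

∂_1: C_1 → C_0 maps an edge to its endpoints' difference, ∂[p,q] = q − p. For instance
  ∂[3,8] = [8] − [3].
This gives a 9×12 integer matrix of rank 8; reducing to Smith normal form yields diagonal entries (1,1,1,1,1,1,1,1).

Now H_k = ker ∂_k / im ∂_{k+1}, so:

  H_1: rank ker ∂_1 − rank ∂_2 = (12 − 8) − 0 = 4, and there is no ∂_2, so H_1 ≅ Z^4.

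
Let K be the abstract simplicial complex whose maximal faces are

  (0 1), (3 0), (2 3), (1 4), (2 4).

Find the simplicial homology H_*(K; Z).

Order the vertices as 0 < 1 < 2 < 3 < 4. Listing each simplex with vertices in this order, K has dimension 1 with simplices:

  0-simplices (5): [0], [1], [2], [3], [4]
  1-simplices (5): [0,1], [0,3], [1,4], [2,3], [2,4]

giving chain groups C_0 ≅ Z^5, C_1 ≅ Z^5.

∂_1: C_1 → C_0 sends each edge [p,q] (with p < q) to q − p. For instance
  ∂[1,4] = [4] − [1].
As a 5×5 matrix over Z this has rank 4, with invariant factors (1,1,1,1).

Reading off H_k = ker ∂_k / im ∂_{k+1}:

  H_0: rank C_0 − rank ∂_1 = 5 − 4 = 1, and the invariant factors of ∂_1 are all 1, so H_0 = Z.
  H_1: rank ker ∂_1 − rank ∂_2 = (5 − 4) − 0 = 1, and there is no ∂_2, so H_1 = Z.

As a check, the Euler characteristic is 5 − 5 = 0, which agrees with 1 − 1 = 0.
(K is a triangulation of the circle S^1.)

H_0 = Z,  H_1 = Z.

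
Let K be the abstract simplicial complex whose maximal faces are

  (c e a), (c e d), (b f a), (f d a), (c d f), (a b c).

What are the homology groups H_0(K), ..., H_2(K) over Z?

Take the total order a < b < c < d < e < f on the vertex set. Then K (dimension 2) consists of the simplices:

  0-simplices (6): a, b, c, d, e, f
  1-simplices (12): ab, ac, ad, ae, af, bc, bf, cd, ce, cf, de, df
  2-simplices (6): abc, abf, ace, adf, cde, cdf

giving chain groups C_0 ≅ Z^6, C_1 ≅ Z^12, C_2 ≅ Z^6.

Boundary ∂_1: C_1 → C_0 is given by ∂[p,q] = [q] − [p]. For instance
  ∂ce = e − c.
As a 6×12 matrix over Z this has rank 5, with invariant factors (1,1,1,1,1).

∂_2: C_2 → C_1 sends each 2-simplex [p,q,r] to [q,r] − [p,r] + [p,q]. For instance
  ∂ace = ce − ae + ac,
  ∂adf = df − af + ad.
The 12×6 boundary matrix has rank 6 and Smith normal form diag(1,1,1,1,1,1).

Now H_k = ker ∂_k / im ∂_{k+1}, so:

  H_0: rank C_0 − rank ∂_1 = 6 − 5 = 1, and the invariant factors of ∂_1 are all 1, so H_0 = Z.
  H_1: rank ker ∂_1 − rank ∂_2 = (12 − 5) − 6 = 1, and the invariant factors of ∂_2 are all 1, so H_1 = Z.
  H_2: rank ker ∂_2 − rank ∂_3 = (6 − 6) − 0 = 0, and there is no ∂_3, so H_2 = 0.

(K is a triangulation of the cylinder S^1 x I.)

H_0 ≅ Z,  H_1 ≅ Z,  H_2 = 0.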